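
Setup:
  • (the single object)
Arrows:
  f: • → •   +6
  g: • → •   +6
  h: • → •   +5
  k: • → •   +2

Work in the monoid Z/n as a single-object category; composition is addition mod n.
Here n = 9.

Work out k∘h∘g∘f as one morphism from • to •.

Answer: +1

Trace:
  0 +6≡6 +6≡3 +5≡8 +2≡1  (mod 9)
result: +1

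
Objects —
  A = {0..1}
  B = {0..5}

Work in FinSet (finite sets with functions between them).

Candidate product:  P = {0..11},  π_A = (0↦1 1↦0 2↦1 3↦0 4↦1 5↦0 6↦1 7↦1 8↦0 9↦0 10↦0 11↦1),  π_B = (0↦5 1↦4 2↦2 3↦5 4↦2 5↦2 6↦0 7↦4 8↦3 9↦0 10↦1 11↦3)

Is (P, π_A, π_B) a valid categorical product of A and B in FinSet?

Answer: NOT A VALID PRODUCT — duplicate pair at indices 2,4

Work:
|A|·|B| = 2·6 = 12;  |P| = 12
Check the pairing map k ↦ (π_A(k), π_B(k)):
  0 ↦ (1,5)
  1 ↦ (0,4)
  2 ↦ (1,2)
  3 ↦ (0,5)
  4 ↦ (1,2)  ✗ repeats pair of k=2
  5 ↦ (0,2)
  6 ↦ (1,0)
  7 ↦ (1,4)
  8 ↦ (0,3)
  9 ↦ (0,0)
  10 ↦ (0,1)
  11 ↦ (1,3)
distinct pairs in image: 11 / 12 needed
  → (1,2) hit at k=2 and k=4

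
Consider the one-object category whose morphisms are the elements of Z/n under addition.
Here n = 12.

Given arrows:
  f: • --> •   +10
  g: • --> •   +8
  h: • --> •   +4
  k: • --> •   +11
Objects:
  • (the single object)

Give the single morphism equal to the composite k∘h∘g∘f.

  0 +10≡10 +8≡6 +4≡10 +11≡9  (mod 12)
⟦path⟧: +9

Answer: +9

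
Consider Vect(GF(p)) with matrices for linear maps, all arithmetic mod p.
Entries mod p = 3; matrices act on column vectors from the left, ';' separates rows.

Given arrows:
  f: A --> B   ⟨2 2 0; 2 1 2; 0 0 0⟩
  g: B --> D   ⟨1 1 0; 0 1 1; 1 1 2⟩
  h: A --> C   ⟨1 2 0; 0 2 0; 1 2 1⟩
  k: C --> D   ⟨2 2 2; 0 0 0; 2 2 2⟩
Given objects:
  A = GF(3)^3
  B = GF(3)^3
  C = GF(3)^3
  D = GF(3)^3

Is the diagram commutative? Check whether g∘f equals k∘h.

Along f;g (path 1):
  e0=⟨1,0,0⟩ f-->⟨2,2,0⟩ g-->⟨1,2,1⟩
  e1=⟨0,1,0⟩ f-->⟨2,1,0⟩ g-->⟨0,1,0⟩
  e2=⟨0,0,1⟩ f-->⟨0,2,0⟩ g-->⟨2,2,2⟩
  ⟦path⟧₁ = ⟨1 0 2; 2 1 2; 1 0 2⟩
Along h;k (path 2):
  e0=⟨1,0,0⟩ h-->⟨1,0,1⟩ k-->⟨1,0,1⟩
  e1=⟨0,1,0⟩ h-->⟨2,2,2⟩ k-->⟨0,0,0⟩
  e2=⟨0,0,1⟩ h-->⟨0,0,1⟩ k-->⟨2,0,2⟩
  ⟦path⟧₂ = ⟨1 0 2; 0 0 0; 1 0 2⟩
Equal? NO — does not commute

Answer: DOES NOT COMMUTE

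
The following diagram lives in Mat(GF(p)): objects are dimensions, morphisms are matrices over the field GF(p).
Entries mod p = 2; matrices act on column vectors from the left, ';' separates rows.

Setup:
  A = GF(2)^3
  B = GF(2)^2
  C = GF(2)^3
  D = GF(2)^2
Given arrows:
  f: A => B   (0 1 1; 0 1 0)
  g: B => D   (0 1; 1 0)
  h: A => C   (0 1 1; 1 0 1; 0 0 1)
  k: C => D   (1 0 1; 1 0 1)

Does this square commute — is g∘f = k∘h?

Answer: DOES NOT COMMUTE

Derivation:
1) trace f;g:
  e0=⟨1,0,0⟩ f=>⟨0,0⟩ g=>⟨0,0⟩
  e1=⟨0,1,0⟩ f=>⟨1,1⟩ g=>⟨1,1⟩
  e2=⟨0,0,1⟩ f=>⟨1,0⟩ g=>⟨0,1⟩
  ⟦path⟧₁ = (0 1 0; 0 1 1)
2) trace h;k:
  e0=⟨1,0,0⟩ h=>⟨0,1,0⟩ k=>⟨0,0⟩
  e1=⟨0,1,0⟩ h=>⟨1,0,0⟩ k=>⟨1,1⟩
  e2=⟨0,0,1⟩ h=>⟨1,1,1⟩ k=>⟨0,0⟩
  ⟦path⟧₂ = (0 1 0; 0 1 0)
Equal? NO — does not commute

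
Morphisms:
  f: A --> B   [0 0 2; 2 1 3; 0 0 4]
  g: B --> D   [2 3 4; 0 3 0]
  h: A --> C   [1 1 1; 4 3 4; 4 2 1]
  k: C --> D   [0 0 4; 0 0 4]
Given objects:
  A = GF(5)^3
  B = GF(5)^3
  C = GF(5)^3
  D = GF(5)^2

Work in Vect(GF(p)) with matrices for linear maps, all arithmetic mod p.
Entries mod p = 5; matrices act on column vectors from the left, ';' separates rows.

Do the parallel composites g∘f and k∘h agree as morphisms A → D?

Answer: COMMUTES

Derivation:
1) trace f;g:
  e0=⟨1,0,0⟩ f-->⟨0,2,0⟩ g-->⟨1,1⟩
  e1=⟨0,1,0⟩ f-->⟨0,1,0⟩ g-->⟨3,3⟩
  e2=⟨0,0,1⟩ f-->⟨2,3,4⟩ g-->⟨4,4⟩
  ⟦path⟧₁ = [1 3 4; 1 3 4]
2) trace h;k:
  e0=⟨1,0,0⟩ h-->⟨1,4,4⟩ k-->⟨1,1⟩
  e1=⟨0,1,0⟩ h-->⟨1,3,2⟩ k-->⟨3,3⟩
  e2=⟨0,0,1⟩ h-->⟨1,4,1⟩ k-->⟨4,4⟩
  ⟦path⟧₂ = [1 3 4; 1 3 4]
Equal? YES — commutes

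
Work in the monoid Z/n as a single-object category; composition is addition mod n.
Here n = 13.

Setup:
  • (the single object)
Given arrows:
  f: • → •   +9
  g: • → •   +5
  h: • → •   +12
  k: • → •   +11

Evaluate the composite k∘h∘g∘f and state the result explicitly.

  0 +9≡9 +5≡1 +12≡0 +11≡11  (mod 13)
result: +11

Answer: +11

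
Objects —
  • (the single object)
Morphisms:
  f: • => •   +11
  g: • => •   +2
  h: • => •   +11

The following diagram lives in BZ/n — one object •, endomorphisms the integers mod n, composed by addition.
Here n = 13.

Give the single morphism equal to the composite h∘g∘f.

Answer: +11

Trace:
  0 +11≡11 +2≡0 +11≡11  (mod 13)
⟦path⟧: +11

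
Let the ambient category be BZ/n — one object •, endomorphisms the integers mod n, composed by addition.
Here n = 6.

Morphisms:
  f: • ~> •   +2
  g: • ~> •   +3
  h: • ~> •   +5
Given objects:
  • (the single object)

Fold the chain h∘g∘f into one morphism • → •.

Answer: +4

Trace:
  0 +2≡2 +3≡5 +5≡4  (mod 6)
⟦path⟧: +4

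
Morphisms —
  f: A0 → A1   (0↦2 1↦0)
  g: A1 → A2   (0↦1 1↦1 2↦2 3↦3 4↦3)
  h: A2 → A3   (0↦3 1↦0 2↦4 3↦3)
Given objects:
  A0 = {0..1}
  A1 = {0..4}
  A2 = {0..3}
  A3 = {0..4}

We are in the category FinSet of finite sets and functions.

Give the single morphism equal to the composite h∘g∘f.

Answer: (0↦4 1↦0)

Work:
  0 f→2 g→2 h→4
  1 f→0 g→1 h→0
result: (0↦4 1↦0)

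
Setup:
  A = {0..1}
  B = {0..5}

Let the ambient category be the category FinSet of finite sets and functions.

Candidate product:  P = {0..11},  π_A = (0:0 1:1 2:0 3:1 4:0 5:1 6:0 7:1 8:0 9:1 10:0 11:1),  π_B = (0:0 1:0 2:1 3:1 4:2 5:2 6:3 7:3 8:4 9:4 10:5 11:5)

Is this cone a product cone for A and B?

Answer: VALID PRODUCT

Trace:
|A|·|B| = 2·6 = 12;  |P| = 12
Check the pairing map k ↦ (π_A(k), π_B(k)):
  0 : (0,0)
  1 : (1,0)
  2 : (0,1)
  3 : (1,1)
  4 : (0,2)
  5 : (1,2)
  6 : (0,3)
  7 : (1,3)
  8 : (0,4)
  9 : (1,4)
  10 : (0,5)
  11 : (1,5)
distinct pairs in image: 12 / 12 needed
  → bijection onto A×B; projections well-typed.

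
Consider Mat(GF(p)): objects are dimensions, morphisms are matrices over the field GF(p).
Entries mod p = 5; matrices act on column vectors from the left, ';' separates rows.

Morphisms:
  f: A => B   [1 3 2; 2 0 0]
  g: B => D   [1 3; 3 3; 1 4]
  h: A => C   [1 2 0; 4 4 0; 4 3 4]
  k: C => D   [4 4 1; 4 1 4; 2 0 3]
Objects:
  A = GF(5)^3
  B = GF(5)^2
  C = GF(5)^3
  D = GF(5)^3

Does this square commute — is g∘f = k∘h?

1) trace f;g:
  e0=⟨1,0,0⟩ f=>⟨1,2⟩ g=>⟨2,4,4⟩
  e1=⟨0,1,0⟩ f=>⟨3,0⟩ g=>⟨3,4,3⟩
  e2=⟨0,0,1⟩ f=>⟨2,0⟩ g=>⟨2,1,2⟩
  composite₁ = [2 3 2; 4 4 1; 4 3 2]
2) trace h;k:
  e0=⟨1,0,0⟩ h=>⟨1,4,4⟩ k=>⟨4,4,4⟩
  e1=⟨0,1,0⟩ h=>⟨2,4,3⟩ k=>⟨2,4,3⟩
  e2=⟨0,0,1⟩ h=>⟨0,0,4⟩ k=>⟨4,1,2⟩
  composite₂ = [4 2 4; 4 4 1; 4 3 2]
Equal? differ; not commutative

Answer: DOES NOT COMMUTE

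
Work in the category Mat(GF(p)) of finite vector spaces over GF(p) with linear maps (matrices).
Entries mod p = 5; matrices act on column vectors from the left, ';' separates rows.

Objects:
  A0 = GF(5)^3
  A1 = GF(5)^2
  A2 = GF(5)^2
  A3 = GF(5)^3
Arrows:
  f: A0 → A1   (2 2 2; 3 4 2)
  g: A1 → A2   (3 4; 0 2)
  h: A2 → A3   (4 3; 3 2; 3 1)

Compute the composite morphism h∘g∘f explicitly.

Answer: (0 2 3; 1 2 0; 0 4 1)

Work:
  e0=⟨1,0,0⟩ f→⟨2,3⟩ g→⟨3,1⟩ h→⟨0,1,0⟩
  e1=⟨0,1,0⟩ f→⟨2,4⟩ g→⟨2,3⟩ h→⟨2,2,4⟩
  e2=⟨0,0,1⟩ f→⟨2,2⟩ g→⟨4,4⟩ h→⟨3,0,1⟩
⟦path⟧: (0 2 3; 1 2 0; 0 4 1)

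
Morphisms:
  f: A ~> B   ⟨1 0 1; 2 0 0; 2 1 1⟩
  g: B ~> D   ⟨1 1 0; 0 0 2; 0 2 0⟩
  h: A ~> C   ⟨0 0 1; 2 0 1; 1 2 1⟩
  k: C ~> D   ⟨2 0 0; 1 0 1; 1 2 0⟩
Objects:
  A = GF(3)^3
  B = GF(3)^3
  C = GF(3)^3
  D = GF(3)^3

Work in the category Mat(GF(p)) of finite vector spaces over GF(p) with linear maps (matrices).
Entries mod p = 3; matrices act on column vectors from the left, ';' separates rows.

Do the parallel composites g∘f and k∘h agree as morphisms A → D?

Path 1 = f;g:
  e0=[1,0,0] f~>[1,2,2] g~>[0,1,1]
  e1=[0,1,0] f~>[0,0,1] g~>[0,2,0]
  e2=[0,0,1] f~>[1,0,1] g~>[1,2,0]
  result₁ = ⟨0 0 1; 1 2 2; 1 0 0⟩
Path 2 = h;k:
  e0=[1,0,0] h~>[0,2,1] k~>[0,1,1]
  e1=[0,1,0] h~>[0,0,2] k~>[0,2,0]
  e2=[0,0,1] h~>[1,1,1] k~>[2,2,0]
  result₂ = ⟨0 0 2; 1 2 2; 1 0 0⟩
Equal? distinct morphisms ✗

Answer: DOES NOT COMMUTE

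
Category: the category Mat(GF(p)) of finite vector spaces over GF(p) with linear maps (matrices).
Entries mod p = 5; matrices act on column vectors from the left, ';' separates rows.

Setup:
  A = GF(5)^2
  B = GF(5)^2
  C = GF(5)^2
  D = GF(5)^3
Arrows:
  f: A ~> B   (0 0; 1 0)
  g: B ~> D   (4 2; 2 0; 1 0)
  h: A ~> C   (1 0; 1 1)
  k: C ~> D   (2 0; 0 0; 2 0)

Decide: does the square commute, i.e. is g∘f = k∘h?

Along f;g (path 1):
  e0=[1,0] f~>[0,1] g~>[2,0,0]
  e1=[0,1] f~>[0,0] g~>[0,0,0]
  result₁ = (2 0; 0 0; 0 0)
Along h;k (path 2):
  e0=[1,0] h~>[1,1] k~>[2,0,2]
  e1=[0,1] h~>[0,1] k~>[0,0,0]
  result₂ = (2 0; 0 0; 2 0)
Equal? differ; not commutative

Answer: DOES NOT COMMUTE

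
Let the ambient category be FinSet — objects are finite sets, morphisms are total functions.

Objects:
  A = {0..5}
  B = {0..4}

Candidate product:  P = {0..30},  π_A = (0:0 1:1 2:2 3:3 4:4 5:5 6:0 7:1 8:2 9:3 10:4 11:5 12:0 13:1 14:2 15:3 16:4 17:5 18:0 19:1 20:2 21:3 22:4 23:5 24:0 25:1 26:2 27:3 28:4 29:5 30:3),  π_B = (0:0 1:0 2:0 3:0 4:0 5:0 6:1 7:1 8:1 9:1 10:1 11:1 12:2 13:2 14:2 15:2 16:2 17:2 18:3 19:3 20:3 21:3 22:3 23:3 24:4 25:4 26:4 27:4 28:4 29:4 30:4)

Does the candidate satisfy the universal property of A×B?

Answer: NOT A VALID PRODUCT — |P|=31 ≠ |A|·|B|=30

Work:
|A|·|B| = 6·5 = 30;  |P| = 31
  → cardinalities differ; no bijection possible.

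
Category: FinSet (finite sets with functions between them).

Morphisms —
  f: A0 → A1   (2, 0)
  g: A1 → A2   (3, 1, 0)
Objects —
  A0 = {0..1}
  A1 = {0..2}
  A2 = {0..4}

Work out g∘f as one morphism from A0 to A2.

  0 f→2 g→0
  1 f→0 g→3
composite: (0, 3)

Answer: (0, 3)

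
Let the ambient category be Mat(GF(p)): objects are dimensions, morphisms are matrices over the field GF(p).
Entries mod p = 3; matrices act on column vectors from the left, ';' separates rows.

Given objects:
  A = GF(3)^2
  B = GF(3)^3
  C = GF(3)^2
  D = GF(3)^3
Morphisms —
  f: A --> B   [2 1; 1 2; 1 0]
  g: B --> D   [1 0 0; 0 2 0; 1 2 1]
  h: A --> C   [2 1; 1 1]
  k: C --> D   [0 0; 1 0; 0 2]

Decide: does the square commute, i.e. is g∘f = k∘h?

Path 1 = f;g:
  e0=[1,0] f-->[2,1,1] g-->[2,2,2]
  e1=[0,1] f-->[1,2,0] g-->[1,1,2]
  composite₁ = [2 1; 2 1; 2 2]
Path 2 = h;k:
  e0=[1,0] h-->[2,1] k-->[0,2,2]
  e1=[0,1] h-->[1,1] k-->[0,1,2]
  composite₂ = [0 0; 2 1; 2 2]
Equal? differ; not commutative

Answer: DOES NOT COMMUTE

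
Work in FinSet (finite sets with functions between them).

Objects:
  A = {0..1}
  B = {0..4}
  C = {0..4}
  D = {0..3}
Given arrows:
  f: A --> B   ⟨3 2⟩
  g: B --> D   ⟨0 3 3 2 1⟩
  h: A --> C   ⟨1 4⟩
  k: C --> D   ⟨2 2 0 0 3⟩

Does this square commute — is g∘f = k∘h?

Along f;g (path 1):
  0 f-->3 g-->2
  1 f-->2 g-->3
  result₁ = ⟨2 3⟩
Along h;k (path 2):
  0 h-->1 k-->2
  1 h-->4 k-->3
  result₂ = ⟨2 3⟩
Equal? equal; square commutes

Answer: COMMUTES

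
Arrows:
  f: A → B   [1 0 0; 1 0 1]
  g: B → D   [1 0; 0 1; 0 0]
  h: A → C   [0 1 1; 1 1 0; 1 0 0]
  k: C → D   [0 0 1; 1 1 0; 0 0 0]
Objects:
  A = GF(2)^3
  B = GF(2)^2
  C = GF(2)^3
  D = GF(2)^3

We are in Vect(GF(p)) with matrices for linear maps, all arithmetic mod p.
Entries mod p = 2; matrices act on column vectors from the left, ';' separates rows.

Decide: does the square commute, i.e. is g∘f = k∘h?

1) trace f;g:
  e0=⟨1,0,0⟩ f→⟨1,1⟩ g→⟨1,1,0⟩
  e1=⟨0,1,0⟩ f→⟨0,0⟩ g→⟨0,0,0⟩
  e2=⟨0,0,1⟩ f→⟨0,1⟩ g→⟨0,1,0⟩
  composite₁ = [1 0 0; 1 0 1; 0 0 0]
2) trace h;k:
  e0=⟨1,0,0⟩ h→⟨0,1,1⟩ k→⟨1,1,0⟩
  e1=⟨0,1,0⟩ h→⟨1,1,0⟩ k→⟨0,0,0⟩
  e2=⟨0,0,1⟩ h→⟨1,0,0⟩ k→⟨0,1,0⟩
  composite₂ = [1 0 0; 1 0 1; 0 0 0]
Equal? YES — commutes

Answer: COMMUTES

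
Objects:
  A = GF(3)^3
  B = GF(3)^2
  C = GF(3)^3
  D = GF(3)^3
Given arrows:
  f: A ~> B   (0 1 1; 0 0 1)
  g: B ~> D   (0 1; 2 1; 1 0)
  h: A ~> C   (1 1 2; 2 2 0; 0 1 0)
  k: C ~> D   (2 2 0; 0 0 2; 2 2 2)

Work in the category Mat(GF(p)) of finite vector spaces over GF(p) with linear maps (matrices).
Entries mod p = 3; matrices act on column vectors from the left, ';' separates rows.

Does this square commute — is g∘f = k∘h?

Answer: DOES NOT COMMUTE

Derivation:
Along f;g (path 1):
  e0=[1,0,0] f~>[0,0] g~>[0,0,0]
  e1=[0,1,0] f~>[1,0] g~>[0,2,1]
  e2=[0,0,1] f~>[1,1] g~>[1,0,1]
  ⟦path⟧₁ = (0 0 1; 0 2 0; 0 1 1)
Along h;k (path 2):
  e0=[1,0,0] h~>[1,2,0] k~>[0,0,0]
  e1=[0,1,0] h~>[1,2,1] k~>[0,2,2]
  e2=[0,0,1] h~>[2,0,0] k~>[1,0,1]
  ⟦path⟧₂ = (0 0 1; 0 2 0; 0 2 1)
Equal? NO — does not commute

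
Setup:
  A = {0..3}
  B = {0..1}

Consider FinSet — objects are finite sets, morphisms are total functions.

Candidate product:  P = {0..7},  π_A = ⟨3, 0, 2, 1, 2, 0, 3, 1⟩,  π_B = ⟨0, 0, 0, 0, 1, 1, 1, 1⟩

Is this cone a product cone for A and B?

Answer: VALID PRODUCT

Work:
|A|·|B| = 4·2 = 8;  |P| = 8
Check the pairing map k ↦ (π_A(k), π_B(k)):
  0 -> (3,0)
  1 -> (0,0)
  2 -> (2,0)
  3 -> (1,0)
  4 -> (2,1)
  5 -> (0,1)
  6 -> (3,1)
  7 -> (1,1)
distinct pairs in image: 8 / 8 needed
  → bijection onto A×B; projections well-typed.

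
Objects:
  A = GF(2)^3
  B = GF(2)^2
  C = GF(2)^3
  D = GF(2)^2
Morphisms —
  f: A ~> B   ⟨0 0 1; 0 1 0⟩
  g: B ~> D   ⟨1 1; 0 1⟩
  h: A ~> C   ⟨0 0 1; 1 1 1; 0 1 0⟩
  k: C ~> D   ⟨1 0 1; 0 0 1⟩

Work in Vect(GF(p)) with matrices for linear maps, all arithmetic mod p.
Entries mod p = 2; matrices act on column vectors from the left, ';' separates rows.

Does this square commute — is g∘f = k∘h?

Path 1 = f;g:
  e0=(1,0,0) f~>(0,0) g~>(0,0)
  e1=(0,1,0) f~>(0,1) g~>(1,1)
  e2=(0,0,1) f~>(1,0) g~>(1,0)
  composite₁ = ⟨0 1 1; 0 1 0⟩
Path 2 = h;k:
  e0=(1,0,0) h~>(0,1,0) k~>(0,0)
  e1=(0,1,0) h~>(0,1,1) k~>(1,1)
  e2=(0,0,1) h~>(1,1,0) k~>(1,0)
  composite₂ = ⟨0 1 1; 0 1 0⟩
Equal? equal; square commutes

Answer: COMMUTES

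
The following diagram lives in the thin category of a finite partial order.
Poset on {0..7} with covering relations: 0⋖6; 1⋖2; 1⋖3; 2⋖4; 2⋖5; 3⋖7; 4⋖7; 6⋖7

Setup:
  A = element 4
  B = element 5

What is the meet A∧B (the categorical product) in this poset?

Lower bounds of A=4 and B=5: {1,2}
  1 ⊑ 2
  2 ⊑ 2
glb = 2

Answer: A∧B = 2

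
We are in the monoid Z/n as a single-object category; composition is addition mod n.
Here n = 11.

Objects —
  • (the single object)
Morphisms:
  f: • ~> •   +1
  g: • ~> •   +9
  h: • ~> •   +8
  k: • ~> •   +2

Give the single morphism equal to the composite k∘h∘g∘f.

  0 +1≡1 +9≡10 +8≡7 +2≡9  (mod 11)
composite: +9

Answer: +9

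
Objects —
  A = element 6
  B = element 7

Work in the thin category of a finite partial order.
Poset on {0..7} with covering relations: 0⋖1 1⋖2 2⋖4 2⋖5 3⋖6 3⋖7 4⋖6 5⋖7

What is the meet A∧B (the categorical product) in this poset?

Common predecessors of 6,7: {0,1,2,3}
  maximal lower bounds 2 and 3 are incomparable: neither 2⊑3 nor 3⊑2
→ no greatest lower bound exists

Answer: NO MEET EXISTS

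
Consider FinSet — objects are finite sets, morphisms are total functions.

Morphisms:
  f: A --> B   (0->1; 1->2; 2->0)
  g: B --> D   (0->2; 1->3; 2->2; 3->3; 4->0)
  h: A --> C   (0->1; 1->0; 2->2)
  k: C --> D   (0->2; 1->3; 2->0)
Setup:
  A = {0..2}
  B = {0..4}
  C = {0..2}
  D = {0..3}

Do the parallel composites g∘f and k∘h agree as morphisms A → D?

1) trace f;g:
  0 f-->1 g-->3
  1 f-->2 g-->2
  2 f-->0 g-->2
  composite₁ = (0->3; 1->2; 2->2)
2) trace h;k:
  0 h-->1 k-->3
  1 h-->0 k-->2
  2 h-->2 k-->0
  composite₂ = (0->3; 1->2; 2->0)
Equal? NO — does not commute

Answer: DOES NOT COMMUTE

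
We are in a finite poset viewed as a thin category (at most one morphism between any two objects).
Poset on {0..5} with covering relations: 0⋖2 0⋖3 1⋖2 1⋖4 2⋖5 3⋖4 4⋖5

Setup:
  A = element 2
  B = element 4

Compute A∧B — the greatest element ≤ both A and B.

{x : x<=A ∧ x<=B} = {0,1}  (A=2, B=4)
  maximal lower bounds 0 and 1 are incomparable: neither 0<=1 nor 1<=0
→ no greatest lower bound exists

Answer: NO MEET EXISTS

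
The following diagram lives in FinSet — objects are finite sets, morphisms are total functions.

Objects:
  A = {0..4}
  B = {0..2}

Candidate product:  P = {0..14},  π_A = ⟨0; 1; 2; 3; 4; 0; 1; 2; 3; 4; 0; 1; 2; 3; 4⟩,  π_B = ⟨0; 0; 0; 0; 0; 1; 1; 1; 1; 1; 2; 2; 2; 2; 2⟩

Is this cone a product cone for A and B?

|A|·|B| = 5·3 = 15;  |P| = 15
Check the pairing map k ↦ (π_A(k), π_B(k)):
  0 -> (0,0)
  1 -> (1,0)
  2 -> (2,0)
  3 -> (3,0)
  4 -> (4,0)
  5 -> (0,1)
  6 -> (1,1)
  7 -> (2,1)
  8 -> (3,1)
  9 -> (4,1)
  10 -> (0,2)
  11 -> (1,2)
  12 -> (2,2)
  13 -> (3,2)
  14 -> (4,2)
distinct pairs in image: 15 / 15 needed
  → bijection onto A×B; projections well-typed.

Answer: VALID PRODUCT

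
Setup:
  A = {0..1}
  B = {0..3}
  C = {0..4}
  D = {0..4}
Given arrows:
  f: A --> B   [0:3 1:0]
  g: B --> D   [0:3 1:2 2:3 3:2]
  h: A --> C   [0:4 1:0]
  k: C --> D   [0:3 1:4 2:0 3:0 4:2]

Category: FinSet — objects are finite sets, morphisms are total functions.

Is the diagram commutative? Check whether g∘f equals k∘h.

Path 1 = f;g:
  0 f-->3 g-->2
  1 f-->0 g-->3
  composite₁ = [0:2 1:3]
Path 2 = h;k:
  0 h-->4 k-->2
  1 h-->0 k-->3
  composite₂ = [0:2 1:3]
Equal? same morphism ✓

Answer: COMMUTES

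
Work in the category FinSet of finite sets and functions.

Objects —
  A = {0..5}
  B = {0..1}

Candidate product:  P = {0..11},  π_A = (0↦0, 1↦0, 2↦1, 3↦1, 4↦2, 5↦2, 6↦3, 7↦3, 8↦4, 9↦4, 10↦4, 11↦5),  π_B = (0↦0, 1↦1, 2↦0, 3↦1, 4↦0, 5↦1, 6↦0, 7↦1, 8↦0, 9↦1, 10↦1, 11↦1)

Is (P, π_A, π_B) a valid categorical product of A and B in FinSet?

Answer: NOT A VALID PRODUCT — duplicate pair at indices 9,10

Derivation:
|A|·|B| = 6·2 = 12;  |P| = 12
Check the pairing map k ↦ (π_A(k), π_B(k)):
  0 ↦ (0,0)
  1 ↦ (0,1)
  2 ↦ (1,0)
  3 ↦ (1,1)
  4 ↦ (2,0)
  5 ↦ (2,1)
  6 ↦ (3,0)
  7 ↦ (3,1)
  8 ↦ (4,0)
  9 ↦ (4,1)
  10 ↦ (4,1)  ✗ repeats pair of k=9
  11 ↦ (5,1)
distinct pairs in image: 11 / 12 needed
  → (4,1) hit at k=9 and k=10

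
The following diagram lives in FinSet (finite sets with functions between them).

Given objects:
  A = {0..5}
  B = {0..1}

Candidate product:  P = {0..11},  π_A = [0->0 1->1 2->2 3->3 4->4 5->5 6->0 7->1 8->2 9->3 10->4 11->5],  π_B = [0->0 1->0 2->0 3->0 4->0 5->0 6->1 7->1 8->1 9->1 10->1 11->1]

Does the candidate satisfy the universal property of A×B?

|A|·|B| = 6·2 = 12;  |P| = 12
Check the pairing map k ↦ (π_A(k), π_B(k)):
  0 -> (0,0)
  1 -> (1,0)
  2 -> (2,0)
  3 -> (3,0)
  4 -> (4,0)
  5 -> (5,0)
  6 -> (0,1)
  7 -> (1,1)
  8 -> (2,1)
  9 -> (3,1)
  10 -> (4,1)
  11 -> (5,1)
distinct pairs in image: 12 / 12 needed
  → bijection onto A×B; projections well-typed.

Answer: VALID PRODUCT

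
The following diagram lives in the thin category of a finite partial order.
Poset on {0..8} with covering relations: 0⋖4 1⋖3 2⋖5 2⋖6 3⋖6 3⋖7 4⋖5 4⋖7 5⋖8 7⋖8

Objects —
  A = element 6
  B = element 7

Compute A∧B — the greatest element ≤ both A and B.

Answer: A∧B = 3

Derivation:
Lower bounds of A=6 and B=7: {1,3}
  1 <= 3
  3 <= 3
glb = 3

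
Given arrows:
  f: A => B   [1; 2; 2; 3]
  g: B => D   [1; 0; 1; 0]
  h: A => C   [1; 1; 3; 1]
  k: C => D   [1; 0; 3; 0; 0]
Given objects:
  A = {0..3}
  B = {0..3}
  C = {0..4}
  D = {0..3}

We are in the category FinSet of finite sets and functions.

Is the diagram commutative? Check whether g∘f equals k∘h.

Answer: DOES NOT COMMUTE

Trace:
Path 1 = f;g:
  0 f=>1 g=>0
  1 f=>2 g=>1
  2 f=>2 g=>1
  3 f=>3 g=>0
  ⟦path⟧₁ = [0; 1; 1; 0]
Path 2 = h;k:
  0 h=>1 k=>0
  1 h=>1 k=>0
  2 h=>3 k=>0
  3 h=>1 k=>0
  ⟦path⟧₂ = [0; 0; 0; 0]
Equal? NO — does not commute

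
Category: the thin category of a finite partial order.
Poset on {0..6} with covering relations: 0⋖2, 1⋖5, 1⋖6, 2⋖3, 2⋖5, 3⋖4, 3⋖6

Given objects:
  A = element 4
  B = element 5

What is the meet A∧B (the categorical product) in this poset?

Common predecessors of 4,5: {0,2}
  0 <= 2
  2 <= 2
glb = 2

Answer: A∧B = 2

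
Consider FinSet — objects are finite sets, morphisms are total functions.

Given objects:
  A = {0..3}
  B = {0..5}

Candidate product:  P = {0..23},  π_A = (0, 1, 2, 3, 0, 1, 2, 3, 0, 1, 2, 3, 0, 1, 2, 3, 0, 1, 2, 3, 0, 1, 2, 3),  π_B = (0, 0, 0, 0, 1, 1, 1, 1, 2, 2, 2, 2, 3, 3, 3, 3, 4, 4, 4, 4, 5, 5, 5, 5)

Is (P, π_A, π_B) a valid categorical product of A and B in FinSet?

|A|·|B| = 4·6 = 24;  |P| = 24
Check the pairing map k ↦ (π_A(k), π_B(k)):
  0 ↦ (0,0)
  1 ↦ (1,0)
  2 ↦ (2,0)
  3 ↦ (3,0)
  4 ↦ (0,1)
  5 ↦ (1,1)
  6 ↦ (2,1)
  7 ↦ (3,1)
  8 ↦ (0,2)
  9 ↦ (1,2)
  10 ↦ (2,2)
  11 ↦ (3,2)
  12 ↦ (0,3)
  13 ↦ (1,3)
  14 ↦ (2,3)
  15 ↦ (3,3)
  16 ↦ (0,4)
  17 ↦ (1,4)
  18 ↦ (2,4)
  19 ↦ (3,4)
  20 ↦ (0,5)
  21 ↦ (1,5)
  22 ↦ (2,5)
  23 ↦ (3,5)
distinct pairs in image: 24 / 24 needed
  → bijection onto A×B; projections well-typed.

Answer: VALID PRODUCT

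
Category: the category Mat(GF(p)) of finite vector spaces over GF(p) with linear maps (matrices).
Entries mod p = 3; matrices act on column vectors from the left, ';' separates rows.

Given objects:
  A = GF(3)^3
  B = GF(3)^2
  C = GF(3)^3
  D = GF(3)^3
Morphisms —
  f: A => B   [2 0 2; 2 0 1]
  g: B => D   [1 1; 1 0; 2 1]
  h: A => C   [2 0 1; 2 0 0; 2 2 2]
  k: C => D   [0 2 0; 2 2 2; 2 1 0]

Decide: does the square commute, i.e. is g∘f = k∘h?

1) trace f;g:
  e0=(1,0,0) f=>(2,2) g=>(1,2,0)
  e1=(0,1,0) f=>(0,0) g=>(0,0,0)
  e2=(0,0,1) f=>(2,1) g=>(0,2,2)
  composite₁ = [1 0 0; 2 0 2; 0 0 2]
2) trace h;k:
  e0=(1,0,0) h=>(2,2,2) k=>(1,0,0)
  e1=(0,1,0) h=>(0,0,2) k=>(0,1,0)
  e2=(0,0,1) h=>(1,0,2) k=>(0,0,2)
  composite₂ = [1 0 0; 0 1 0; 0 0 2]
Equal? differ; not commutative

Answer: DOES NOT COMMUTE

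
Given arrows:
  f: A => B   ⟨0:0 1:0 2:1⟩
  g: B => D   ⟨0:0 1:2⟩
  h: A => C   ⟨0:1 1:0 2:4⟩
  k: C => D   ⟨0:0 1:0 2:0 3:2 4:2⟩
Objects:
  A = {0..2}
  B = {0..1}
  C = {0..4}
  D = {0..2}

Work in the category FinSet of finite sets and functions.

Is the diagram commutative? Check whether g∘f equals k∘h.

Answer: COMMUTES

Work:
Path 1 = f;g:
  0 f=>0 g=>0
  1 f=>0 g=>0
  2 f=>1 g=>2
  result₁ = ⟨0:0 1:0 2:2⟩
Path 2 = h;k:
  0 h=>1 k=>0
  1 h=>0 k=>0
  2 h=>4 k=>2
  result₂ = ⟨0:0 1:0 2:2⟩
Equal? equal; square commutes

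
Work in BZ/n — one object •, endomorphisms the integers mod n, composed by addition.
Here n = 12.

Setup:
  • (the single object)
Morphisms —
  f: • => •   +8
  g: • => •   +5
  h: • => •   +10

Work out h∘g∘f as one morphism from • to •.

  0 +8≡8 +5≡1 +10≡11  (mod 12)
composite: +11

Answer: +11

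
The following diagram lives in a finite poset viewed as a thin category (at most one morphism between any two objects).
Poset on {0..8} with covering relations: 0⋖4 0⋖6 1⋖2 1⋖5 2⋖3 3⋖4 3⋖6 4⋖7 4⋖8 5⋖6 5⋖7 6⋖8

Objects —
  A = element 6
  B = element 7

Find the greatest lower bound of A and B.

Answer: NO MEET EXISTS

Derivation:
Lower bounds of A=6 and B=7: {0,1,2,3,5}
  maximal lower bounds 0 and 3 are incomparable: neither 0<=3 nor 3<=0
→ no greatest lower bound exists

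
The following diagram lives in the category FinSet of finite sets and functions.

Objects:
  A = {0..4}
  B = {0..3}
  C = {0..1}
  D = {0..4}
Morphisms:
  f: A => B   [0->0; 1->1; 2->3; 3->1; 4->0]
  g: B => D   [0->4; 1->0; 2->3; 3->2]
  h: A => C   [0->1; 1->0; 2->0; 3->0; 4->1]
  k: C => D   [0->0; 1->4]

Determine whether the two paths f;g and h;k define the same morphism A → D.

Path 1 = f;g:
  0 f=>0 g=>4
  1 f=>1 g=>0
  2 f=>3 g=>2
  3 f=>1 g=>0
  4 f=>0 g=>4
  ⟦path⟧₁ = [0->4; 1->0; 2->2; 3->0; 4->4]
Path 2 = h;k:
  0 h=>1 k=>4
  1 h=>0 k=>0
  2 h=>0 k=>0
  3 h=>0 k=>0
  4 h=>1 k=>4
  ⟦path⟧₂ = [0->4; 1->0; 2->0; 3->0; 4->4]
Equal? differ; not commutative

Answer: DOES NOT COMMUTE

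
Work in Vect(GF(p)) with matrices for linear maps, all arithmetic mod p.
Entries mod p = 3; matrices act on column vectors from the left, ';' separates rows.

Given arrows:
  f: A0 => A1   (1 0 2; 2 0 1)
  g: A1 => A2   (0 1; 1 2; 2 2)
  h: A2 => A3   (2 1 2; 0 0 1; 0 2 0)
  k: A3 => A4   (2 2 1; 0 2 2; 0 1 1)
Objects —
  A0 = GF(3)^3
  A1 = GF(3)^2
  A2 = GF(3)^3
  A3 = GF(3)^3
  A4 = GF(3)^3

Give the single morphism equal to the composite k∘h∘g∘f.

  e0=⟨1,0,0⟩ f=>⟨1,2⟩ g=>⟨2,2,0⟩ h=>⟨0,0,1⟩ k=>⟨1,2,1⟩
  e1=⟨0,1,0⟩ f=>⟨0,0⟩ g=>⟨0,0,0⟩ h=>⟨0,0,0⟩ k=>⟨0,0,0⟩
  e2=⟨0,0,1⟩ f=>⟨2,1⟩ g=>⟨1,1,0⟩ h=>⟨0,0,2⟩ k=>⟨2,1,2⟩
⟦path⟧: (1 0 2; 2 0 1; 1 0 2)

Answer: (1 0 2; 2 0 1; 1 0 2)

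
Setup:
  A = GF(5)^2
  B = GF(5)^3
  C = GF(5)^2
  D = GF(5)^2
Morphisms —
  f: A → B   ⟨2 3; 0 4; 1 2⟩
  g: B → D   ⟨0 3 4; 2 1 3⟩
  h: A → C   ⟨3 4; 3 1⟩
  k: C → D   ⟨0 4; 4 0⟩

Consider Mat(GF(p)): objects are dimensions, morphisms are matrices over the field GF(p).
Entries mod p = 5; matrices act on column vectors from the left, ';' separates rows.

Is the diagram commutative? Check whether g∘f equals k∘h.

Along f;g (path 1):
  e0=(1,0) f→(2,0,1) g→(4,2)
  e1=(0,1) f→(3,4,2) g→(0,1)
  result₁ = ⟨4 0; 2 1⟩
Along h;k (path 2):
  e0=(1,0) h→(3,3) k→(2,2)
  e1=(0,1) h→(4,1) k→(4,1)
  result₂ = ⟨2 4; 2 1⟩
Equal? distinct morphisms ✗

Answer: DOES NOT COMMUTE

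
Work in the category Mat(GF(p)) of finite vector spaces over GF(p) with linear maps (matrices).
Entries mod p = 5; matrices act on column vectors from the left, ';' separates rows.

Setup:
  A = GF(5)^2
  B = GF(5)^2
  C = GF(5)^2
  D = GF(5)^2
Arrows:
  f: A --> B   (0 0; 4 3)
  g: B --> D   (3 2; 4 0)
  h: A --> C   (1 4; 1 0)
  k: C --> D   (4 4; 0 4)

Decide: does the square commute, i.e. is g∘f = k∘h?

Answer: DOES NOT COMMUTE

Derivation:
1) trace f;g:
  e0=[1,0] f-->[0,4] g-->[3,0]
  e1=[0,1] f-->[0,3] g-->[1,0]
  ⟦path⟧₁ = (3 1; 0 0)
2) trace h;k:
  e0=[1,0] h-->[1,1] k-->[3,4]
  e1=[0,1] h-->[4,0] k-->[1,0]
  ⟦path⟧₂ = (3 1; 4 0)
Equal? differ; not commutative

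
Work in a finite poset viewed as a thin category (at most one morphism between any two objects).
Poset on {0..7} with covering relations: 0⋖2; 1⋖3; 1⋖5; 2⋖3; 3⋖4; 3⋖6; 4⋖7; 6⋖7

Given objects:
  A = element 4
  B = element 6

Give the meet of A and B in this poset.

{x : x<=A ∧ x<=B} = {0,1,2,3}  (A=4, B=6)
  0 <= 3
  1 <= 3
  2 <= 3
  3 <= 3
glb = 3

Answer: A∧B = 3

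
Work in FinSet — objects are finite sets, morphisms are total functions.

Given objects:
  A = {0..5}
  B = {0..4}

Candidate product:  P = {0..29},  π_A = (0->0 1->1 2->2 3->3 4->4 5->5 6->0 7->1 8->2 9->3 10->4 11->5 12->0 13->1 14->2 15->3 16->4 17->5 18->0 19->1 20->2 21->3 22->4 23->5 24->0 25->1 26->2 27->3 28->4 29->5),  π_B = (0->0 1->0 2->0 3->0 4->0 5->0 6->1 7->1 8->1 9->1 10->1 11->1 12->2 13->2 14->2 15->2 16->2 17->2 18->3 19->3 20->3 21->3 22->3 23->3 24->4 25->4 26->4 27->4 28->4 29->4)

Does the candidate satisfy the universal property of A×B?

|A|·|B| = 6·5 = 30;  |P| = 30
Check the pairing map k ↦ (π_A(k), π_B(k)):
  0 -> (0,0)
  1 -> (1,0)
  2 -> (2,0)
  3 -> (3,0)
  4 -> (4,0)
  5 -> (5,0)
  6 -> (0,1)
  7 -> (1,1)
  8 -> (2,1)
  9 -> (3,1)
  10 -> (4,1)
  11 -> (5,1)
  12 -> (0,2)
  13 -> (1,2)
  14 -> (2,2)
  15 -> (3,2)
  16 -> (4,2)
  17 -> (5,2)
  18 -> (0,3)
  19 -> (1,3)
  20 -> (2,3)
  21 -> (3,3)
  22 -> (4,3)
  23 -> (5,3)
  24 -> (0,4)
  25 -> (1,4)
  26 -> (2,4)
  27 -> (3,4)
  28 -> (4,4)
  29 -> (5,4)
distinct pairs in image: 30 / 30 needed
  → bijection onto A×B; projections well-typed.

Answer: VALID PRODUCT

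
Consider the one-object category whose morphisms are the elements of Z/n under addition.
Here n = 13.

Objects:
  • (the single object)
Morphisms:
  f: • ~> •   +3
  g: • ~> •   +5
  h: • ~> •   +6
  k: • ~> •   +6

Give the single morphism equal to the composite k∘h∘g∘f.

  0 +3≡3 +5≡8 +6≡1 +6≡7  (mod 13)
composite: +7

Answer: +7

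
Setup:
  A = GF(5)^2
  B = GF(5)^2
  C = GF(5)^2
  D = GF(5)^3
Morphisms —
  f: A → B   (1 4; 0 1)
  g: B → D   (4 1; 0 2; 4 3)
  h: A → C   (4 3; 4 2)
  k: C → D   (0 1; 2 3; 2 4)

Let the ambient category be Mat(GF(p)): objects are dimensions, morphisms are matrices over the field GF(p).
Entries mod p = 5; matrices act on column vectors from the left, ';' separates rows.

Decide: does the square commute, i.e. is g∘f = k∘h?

Answer: COMMUTES

Work:
1) trace f;g:
  e0=(1,0) f→(1,0) g→(4,0,4)
  e1=(0,1) f→(4,1) g→(2,2,4)
  ⟦path⟧₁ = (4 2; 0 2; 4 4)
2) trace h;k:
  e0=(1,0) h→(4,4) k→(4,0,4)
  e1=(0,1) h→(3,2) k→(2,2,4)
  ⟦path⟧₂ = (4 2; 0 2; 4 4)
Equal? same morphism ✓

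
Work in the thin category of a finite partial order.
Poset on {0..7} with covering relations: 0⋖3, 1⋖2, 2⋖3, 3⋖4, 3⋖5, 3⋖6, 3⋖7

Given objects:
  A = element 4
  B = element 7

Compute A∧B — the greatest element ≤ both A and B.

{x : x⊑A ∧ x⊑B} = {0,1,2,3}  (A=4, B=7)
  0 ⊑ 3
  1 ⊑ 3
  2 ⊑ 3
  3 ⊑ 3
glb = 3

Answer: A∧B = 3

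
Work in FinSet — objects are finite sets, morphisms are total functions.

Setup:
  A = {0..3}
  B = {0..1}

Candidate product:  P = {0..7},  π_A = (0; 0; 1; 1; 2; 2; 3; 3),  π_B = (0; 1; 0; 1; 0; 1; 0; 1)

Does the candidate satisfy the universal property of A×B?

|A|·|B| = 4·2 = 8;  |P| = 8
Check the pairing map k ↦ (π_A(k), π_B(k)):
  0 -> (0,0)
  1 -> (0,1)
  2 -> (1,0)
  3 -> (1,1)
  4 -> (2,0)
  5 -> (2,1)
  6 -> (3,0)
  7 -> (3,1)
distinct pairs in image: 8 / 8 needed
  → bijection onto A×B; projections well-typed.

Answer: VALID PRODUCT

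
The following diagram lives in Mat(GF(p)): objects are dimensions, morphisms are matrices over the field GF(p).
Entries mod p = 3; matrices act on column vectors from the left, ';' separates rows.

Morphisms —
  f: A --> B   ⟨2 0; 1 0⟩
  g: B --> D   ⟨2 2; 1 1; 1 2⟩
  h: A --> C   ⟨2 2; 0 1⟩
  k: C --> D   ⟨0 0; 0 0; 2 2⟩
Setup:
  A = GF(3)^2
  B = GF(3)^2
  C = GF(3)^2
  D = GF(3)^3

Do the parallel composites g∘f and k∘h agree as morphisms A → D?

Answer: COMMUTES

Derivation:
Path 1 = f;g:
  e0=⟨1,0⟩ f-->⟨2,1⟩ g-->⟨0,0,1⟩
  e1=⟨0,1⟩ f-->⟨0,0⟩ g-->⟨0,0,0⟩
  composite₁ = ⟨0 0; 0 0; 1 0⟩
Path 2 = h;k:
  e0=⟨1,0⟩ h-->⟨2,0⟩ k-->⟨0,0,1⟩
  e1=⟨0,1⟩ h-->⟨2,1⟩ k-->⟨0,0,0⟩
  composite₂ = ⟨0 0; 0 0; 1 0⟩
Equal? same morphism ✓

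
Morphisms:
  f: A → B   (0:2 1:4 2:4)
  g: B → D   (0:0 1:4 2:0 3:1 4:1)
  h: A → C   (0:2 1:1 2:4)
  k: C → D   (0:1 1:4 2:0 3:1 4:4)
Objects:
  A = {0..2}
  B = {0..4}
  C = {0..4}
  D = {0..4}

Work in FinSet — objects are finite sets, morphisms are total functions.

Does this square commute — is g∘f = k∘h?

1) trace f;g:
  0 f→2 g→0
  1 f→4 g→1
  2 f→4 g→1
  composite₁ = (0:0 1:1 2:1)
2) trace h;k:
  0 h→2 k→0
  1 h→1 k→4
  2 h→4 k→4
  composite₂ = (0:0 1:4 2:4)
Equal? NO — does not commute

Answer: DOES NOT COMMUTE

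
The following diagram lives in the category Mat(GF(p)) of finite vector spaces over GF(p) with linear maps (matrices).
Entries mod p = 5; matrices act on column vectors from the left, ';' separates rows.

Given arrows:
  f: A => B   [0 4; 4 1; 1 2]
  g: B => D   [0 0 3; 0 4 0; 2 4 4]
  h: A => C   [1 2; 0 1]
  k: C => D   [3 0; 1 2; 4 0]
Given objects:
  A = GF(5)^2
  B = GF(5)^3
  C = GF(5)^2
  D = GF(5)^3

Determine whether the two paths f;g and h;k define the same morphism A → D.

1) trace f;g:
  e0=(1,0) f=>(0,4,1) g=>(3,1,0)
  e1=(0,1) f=>(4,1,2) g=>(1,4,0)
  ⟦path⟧₁ = [3 1; 1 4; 0 0]
2) trace h;k:
  e0=(1,0) h=>(1,0) k=>(3,1,4)
  e1=(0,1) h=>(2,1) k=>(1,4,3)
  ⟦path⟧₂ = [3 1; 1 4; 4 3]
Equal? differ; not commutative

Answer: DOES NOT COMMUTE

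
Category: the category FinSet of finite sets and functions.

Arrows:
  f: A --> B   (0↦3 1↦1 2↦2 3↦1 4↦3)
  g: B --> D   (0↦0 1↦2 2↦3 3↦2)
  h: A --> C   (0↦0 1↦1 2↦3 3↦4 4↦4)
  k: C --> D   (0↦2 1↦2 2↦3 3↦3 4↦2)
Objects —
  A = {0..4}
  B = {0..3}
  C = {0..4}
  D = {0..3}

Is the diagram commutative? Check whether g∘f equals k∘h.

Along f;g (path 1):
  0 f-->3 g-->2
  1 f-->1 g-->2
  2 f-->2 g-->3
  3 f-->1 g-->2
  4 f-->3 g-->2
  ⟦path⟧₁ = (0↦2 1↦2 2↦3 3↦2 4↦2)
Along h;k (path 2):
  0 h-->0 k-->2
  1 h-->1 k-->2
  2 h-->3 k-->3
  3 h-->4 k-->2
  4 h-->4 k-->2
  ⟦path⟧₂ = (0↦2 1↦2 2↦3 3↦2 4↦2)
Equal? same morphism ✓

Answer: COMMUTES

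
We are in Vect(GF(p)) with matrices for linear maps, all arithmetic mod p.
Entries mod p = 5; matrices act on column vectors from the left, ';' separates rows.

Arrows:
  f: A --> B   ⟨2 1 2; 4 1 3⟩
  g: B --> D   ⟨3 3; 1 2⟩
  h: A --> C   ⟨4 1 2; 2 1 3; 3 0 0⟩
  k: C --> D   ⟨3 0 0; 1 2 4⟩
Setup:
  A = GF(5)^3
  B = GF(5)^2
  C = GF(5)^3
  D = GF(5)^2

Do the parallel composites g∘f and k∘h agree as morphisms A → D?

Answer: DOES NOT COMMUTE

Work:
1) trace f;g:
  e0=(1,0,0) f-->(2,4) g-->(3,0)
  e1=(0,1,0) f-->(1,1) g-->(1,3)
  e2=(0,0,1) f-->(2,3) g-->(0,3)
  composite₁ = ⟨3 1 0; 0 3 3⟩
2) trace h;k:
  e0=(1,0,0) h-->(4,2,3) k-->(2,0)
  e1=(0,1,0) h-->(1,1,0) k-->(3,3)
  e2=(0,0,1) h-->(2,3,0) k-->(1,3)
  composite₂ = ⟨2 3 1; 0 3 3⟩
Equal? NO — does not commute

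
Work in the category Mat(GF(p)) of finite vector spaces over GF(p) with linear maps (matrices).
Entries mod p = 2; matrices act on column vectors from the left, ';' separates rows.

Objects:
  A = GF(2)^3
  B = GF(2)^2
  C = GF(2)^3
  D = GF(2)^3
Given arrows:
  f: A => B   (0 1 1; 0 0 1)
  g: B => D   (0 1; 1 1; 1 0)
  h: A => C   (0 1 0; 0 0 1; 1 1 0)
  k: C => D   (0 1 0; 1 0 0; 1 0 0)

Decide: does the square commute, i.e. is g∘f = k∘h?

Answer: DOES NOT COMMUTE

Derivation:
Along f;g (path 1):
  e0=(1,0,0) f=>(0,0) g=>(0,0,0)
  e1=(0,1,0) f=>(1,0) g=>(0,1,1)
  e2=(0,0,1) f=>(1,1) g=>(1,0,1)
  composite₁ = (0 0 1; 0 1 0; 0 1 1)
Along h;k (path 2):
  e0=(1,0,0) h=>(0,0,1) k=>(0,0,0)
  e1=(0,1,0) h=>(1,0,1) k=>(0,1,1)
  e2=(0,0,1) h=>(0,1,0) k=>(1,0,0)
  composite₂ = (0 0 1; 0 1 0; 0 1 0)
Equal? NO — does not commute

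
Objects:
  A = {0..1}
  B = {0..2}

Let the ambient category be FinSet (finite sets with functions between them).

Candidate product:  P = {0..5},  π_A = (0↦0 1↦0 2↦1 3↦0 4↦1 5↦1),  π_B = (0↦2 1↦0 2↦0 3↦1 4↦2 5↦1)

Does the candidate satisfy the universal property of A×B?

Answer: VALID PRODUCT

Work:
|A|·|B| = 2·3 = 6;  |P| = 6
Check the pairing map k ↦ (π_A(k), π_B(k)):
  0 ↦ (0,2)
  1 ↦ (0,0)
  2 ↦ (1,0)
  3 ↦ (0,1)
  4 ↦ (1,2)
  5 ↦ (1,1)
distinct pairs in image: 6 / 6 needed
  → bijection onto A×B; projections well-typed.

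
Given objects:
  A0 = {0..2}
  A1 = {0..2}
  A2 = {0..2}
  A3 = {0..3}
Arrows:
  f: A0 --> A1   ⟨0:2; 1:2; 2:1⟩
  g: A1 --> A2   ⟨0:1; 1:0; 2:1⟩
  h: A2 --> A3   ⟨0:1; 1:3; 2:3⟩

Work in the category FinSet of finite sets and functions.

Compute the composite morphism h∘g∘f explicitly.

Answer: ⟨0:3; 1:3; 2:1⟩

Trace:
  0 f-->2 g-->1 h-->3
  1 f-->2 g-->1 h-->3
  2 f-->1 g-->0 h-->1
composite: ⟨0:3; 1:3; 2:1⟩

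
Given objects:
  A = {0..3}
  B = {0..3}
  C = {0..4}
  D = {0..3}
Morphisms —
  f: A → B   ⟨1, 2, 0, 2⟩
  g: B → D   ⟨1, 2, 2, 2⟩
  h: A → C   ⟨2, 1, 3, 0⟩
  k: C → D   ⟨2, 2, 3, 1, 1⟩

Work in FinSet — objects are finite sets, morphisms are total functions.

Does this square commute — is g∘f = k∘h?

Along f;g (path 1):
  0 f→1 g→2
  1 f→2 g→2
  2 f→0 g→1
  3 f→2 g→2
  composite₁ = ⟨2, 2, 1, 2⟩
Along h;k (path 2):
  0 h→2 k→3
  1 h→1 k→2
  2 h→3 k→1
  3 h→0 k→2
  composite₂ = ⟨3, 2, 1, 2⟩
Equal? differ; not commutative

Answer: DOES NOT COMMUTE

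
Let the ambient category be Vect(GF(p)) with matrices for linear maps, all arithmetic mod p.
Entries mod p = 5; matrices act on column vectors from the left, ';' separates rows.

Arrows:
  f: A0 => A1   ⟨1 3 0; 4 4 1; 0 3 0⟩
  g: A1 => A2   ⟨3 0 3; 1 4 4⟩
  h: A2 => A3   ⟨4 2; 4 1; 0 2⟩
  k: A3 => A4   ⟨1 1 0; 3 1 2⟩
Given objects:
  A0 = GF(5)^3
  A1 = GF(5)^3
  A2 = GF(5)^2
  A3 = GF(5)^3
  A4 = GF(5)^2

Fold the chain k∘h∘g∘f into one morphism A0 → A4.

Answer: ⟨0 2 2; 0 4 4⟩

Work:
  e0=[1,0,0] f=>[1,4,0] g=>[3,2] h=>[1,4,4] k=>[0,0]
  e1=[0,1,0] f=>[3,4,3] g=>[3,1] h=>[4,3,2] k=>[2,4]
  e2=[0,0,1] f=>[0,1,0] g=>[0,4] h=>[3,4,3] k=>[2,4]
result: ⟨0 2 2; 0 4 4⟩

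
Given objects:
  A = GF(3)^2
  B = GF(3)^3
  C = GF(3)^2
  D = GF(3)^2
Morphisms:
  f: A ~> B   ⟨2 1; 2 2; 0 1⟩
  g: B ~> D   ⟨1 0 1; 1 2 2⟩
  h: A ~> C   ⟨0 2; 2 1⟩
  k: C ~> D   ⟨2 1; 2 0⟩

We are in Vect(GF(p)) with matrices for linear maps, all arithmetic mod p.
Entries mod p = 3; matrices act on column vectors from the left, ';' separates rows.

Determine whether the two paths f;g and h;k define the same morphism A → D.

Path 1 = f;g:
  e0=⟨1,0⟩ f~>⟨2,2,0⟩ g~>⟨2,0⟩
  e1=⟨0,1⟩ f~>⟨1,2,1⟩ g~>⟨2,1⟩
  composite₁ = ⟨2 2; 0 1⟩
Path 2 = h;k:
  e0=⟨1,0⟩ h~>⟨0,2⟩ k~>⟨2,0⟩
  e1=⟨0,1⟩ h~>⟨2,1⟩ k~>⟨2,1⟩
  composite₂ = ⟨2 2; 0 1⟩
Equal? equal; square commutes

Answer: COMMUTES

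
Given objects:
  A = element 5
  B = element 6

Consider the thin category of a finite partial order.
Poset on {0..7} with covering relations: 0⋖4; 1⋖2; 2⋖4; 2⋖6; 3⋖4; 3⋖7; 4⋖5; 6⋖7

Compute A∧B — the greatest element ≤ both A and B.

Lower bounds of A=5 and B=6: {1,2}
  1 <= 2
  2 <= 2
glb = 2

Answer: A∧B = 2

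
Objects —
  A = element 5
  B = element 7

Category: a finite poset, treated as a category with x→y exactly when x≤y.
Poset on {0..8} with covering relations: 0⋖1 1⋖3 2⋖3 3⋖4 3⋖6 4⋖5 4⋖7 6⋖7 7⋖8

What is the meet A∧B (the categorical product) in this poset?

Answer: A∧B = 4

Trace:
Lower bounds of A=5 and B=7: {0,1,2,3,4}
  0 <= 4
  1 <= 4
  2 <= 4
  3 <= 4
  4 <= 4
glb = 4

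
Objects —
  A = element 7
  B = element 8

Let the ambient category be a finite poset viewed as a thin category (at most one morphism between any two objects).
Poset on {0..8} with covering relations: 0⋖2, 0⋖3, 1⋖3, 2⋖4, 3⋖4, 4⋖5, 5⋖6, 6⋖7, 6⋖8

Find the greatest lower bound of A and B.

Answer: A∧B = 6

Derivation:
Common predecessors of 7,8: {0,1,2,3,4,5,6}
  0 ≤ 6
  1 ≤ 6
  2 ≤ 6
  3 ≤ 6
  4 ≤ 6
  5 ≤ 6
  6 ≤ 6
glb = 6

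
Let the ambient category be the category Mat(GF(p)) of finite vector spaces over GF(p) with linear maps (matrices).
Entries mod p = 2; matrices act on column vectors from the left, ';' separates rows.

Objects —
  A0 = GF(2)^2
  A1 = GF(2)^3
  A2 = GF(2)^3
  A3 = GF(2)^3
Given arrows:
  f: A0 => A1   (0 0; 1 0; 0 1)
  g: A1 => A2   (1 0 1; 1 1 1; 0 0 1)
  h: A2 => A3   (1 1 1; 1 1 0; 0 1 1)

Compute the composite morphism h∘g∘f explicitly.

  e0=[1,0] f=>[0,1,0] g=>[0,1,0] h=>[1,1,1]
  e1=[0,1] f=>[0,0,1] g=>[1,1,1] h=>[1,0,0]
composite: (1 1; 1 0; 1 0)

Answer: (1 1; 1 0; 1 0)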